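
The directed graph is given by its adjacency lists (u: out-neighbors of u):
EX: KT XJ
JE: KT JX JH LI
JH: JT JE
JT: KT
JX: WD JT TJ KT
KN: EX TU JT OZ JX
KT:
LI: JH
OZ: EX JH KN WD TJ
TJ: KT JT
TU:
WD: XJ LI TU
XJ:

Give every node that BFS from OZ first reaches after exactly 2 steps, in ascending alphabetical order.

JE, JT, JX, KT, LI, TU, XJ

Level 0: OZ
Level 1: EX, JH, KN, TJ, WD
Level 2: JE, JT, JX, KT, LI, TU, XJ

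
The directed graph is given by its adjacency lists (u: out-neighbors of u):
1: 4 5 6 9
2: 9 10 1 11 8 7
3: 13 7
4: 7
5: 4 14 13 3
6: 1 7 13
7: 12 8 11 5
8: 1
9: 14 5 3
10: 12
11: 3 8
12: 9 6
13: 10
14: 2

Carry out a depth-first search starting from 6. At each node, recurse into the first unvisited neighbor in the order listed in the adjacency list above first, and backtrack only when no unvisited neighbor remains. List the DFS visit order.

Visit 6
6 → 1
1 → 4
4 → 7
7 → 12
12 → 9
9 → 14
14 → 2
2 → 10
2 → 11
11 → 3
3 → 13
11 → 8
9 → 5

6 → 1 → 4 → 7 → 12 → 9 → 14 → 2 → 10 → 11 → 3 → 13 → 8 → 5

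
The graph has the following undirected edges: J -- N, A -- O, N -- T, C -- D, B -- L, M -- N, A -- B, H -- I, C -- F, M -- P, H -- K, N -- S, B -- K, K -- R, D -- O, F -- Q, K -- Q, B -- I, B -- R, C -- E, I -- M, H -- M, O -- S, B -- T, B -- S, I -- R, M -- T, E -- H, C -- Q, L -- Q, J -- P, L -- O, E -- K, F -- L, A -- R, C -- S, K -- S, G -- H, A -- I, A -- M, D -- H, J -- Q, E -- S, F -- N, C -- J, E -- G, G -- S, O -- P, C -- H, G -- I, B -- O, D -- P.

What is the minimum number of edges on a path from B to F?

Level 0: B
Level 1: A, I, K, L, O, R, S, T
Level 2: C, D, E, F, G, H, M, N, P, Q
Level 3: J
F first appears at level 2.

2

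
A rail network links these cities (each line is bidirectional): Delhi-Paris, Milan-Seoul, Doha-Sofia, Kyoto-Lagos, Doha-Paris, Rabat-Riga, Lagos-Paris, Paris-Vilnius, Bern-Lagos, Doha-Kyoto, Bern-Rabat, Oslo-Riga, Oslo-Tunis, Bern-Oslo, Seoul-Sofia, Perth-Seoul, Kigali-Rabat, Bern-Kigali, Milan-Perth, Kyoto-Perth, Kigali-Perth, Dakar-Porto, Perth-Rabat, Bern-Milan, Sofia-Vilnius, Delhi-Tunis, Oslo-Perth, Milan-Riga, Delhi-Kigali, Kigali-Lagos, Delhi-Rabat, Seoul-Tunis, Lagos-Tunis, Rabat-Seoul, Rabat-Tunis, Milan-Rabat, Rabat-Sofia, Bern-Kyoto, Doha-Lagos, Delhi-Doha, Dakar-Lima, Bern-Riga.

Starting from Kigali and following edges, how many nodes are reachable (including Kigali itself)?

16

BFS from Kigali visits: Kigali, Rabat, Perth, Lagos, Delhi, Bern, Tunis, Sofia, Seoul, Riga, Milan, Oslo, Kyoto, Paris, Doha, Vilnius
Reachable nodes: 16 of 19 total.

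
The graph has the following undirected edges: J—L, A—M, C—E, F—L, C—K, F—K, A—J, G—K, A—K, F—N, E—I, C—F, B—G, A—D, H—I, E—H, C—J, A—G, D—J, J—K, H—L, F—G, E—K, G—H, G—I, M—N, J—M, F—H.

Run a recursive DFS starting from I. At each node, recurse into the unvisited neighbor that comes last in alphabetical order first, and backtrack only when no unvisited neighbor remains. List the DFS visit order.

Visit I
I → H
H → L
L → J
J → M
M → N
N → F
F → K
K → G
G → B
G → A
A → D
K → E
E → C

I, H, L, J, M, N, F, K, G, B, A, D, E, C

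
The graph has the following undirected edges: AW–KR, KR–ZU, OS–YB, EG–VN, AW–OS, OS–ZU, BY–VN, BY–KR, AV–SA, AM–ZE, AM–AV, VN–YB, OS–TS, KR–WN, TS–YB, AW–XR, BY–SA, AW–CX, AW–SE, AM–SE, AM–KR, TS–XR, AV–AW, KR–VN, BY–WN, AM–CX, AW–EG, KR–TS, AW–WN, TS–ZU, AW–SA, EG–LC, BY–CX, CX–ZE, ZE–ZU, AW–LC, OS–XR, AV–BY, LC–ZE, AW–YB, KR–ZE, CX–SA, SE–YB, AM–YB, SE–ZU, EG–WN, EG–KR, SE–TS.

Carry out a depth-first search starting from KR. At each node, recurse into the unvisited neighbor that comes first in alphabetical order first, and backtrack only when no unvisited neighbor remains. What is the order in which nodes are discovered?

KR, AM, AV, AW, CX, BY, SA, VN, EG, LC, ZE, ZU, OS, TS, SE, YB, XR, WN

Visit KR
KR → AM
AM → AV
AV → AW
AW → CX
CX → BY
BY → SA
BY → VN
VN → EG
EG → LC
LC → ZE
ZE → ZU
ZU → OS
OS → TS
TS → SE
SE → YB
TS → XR
EG → WN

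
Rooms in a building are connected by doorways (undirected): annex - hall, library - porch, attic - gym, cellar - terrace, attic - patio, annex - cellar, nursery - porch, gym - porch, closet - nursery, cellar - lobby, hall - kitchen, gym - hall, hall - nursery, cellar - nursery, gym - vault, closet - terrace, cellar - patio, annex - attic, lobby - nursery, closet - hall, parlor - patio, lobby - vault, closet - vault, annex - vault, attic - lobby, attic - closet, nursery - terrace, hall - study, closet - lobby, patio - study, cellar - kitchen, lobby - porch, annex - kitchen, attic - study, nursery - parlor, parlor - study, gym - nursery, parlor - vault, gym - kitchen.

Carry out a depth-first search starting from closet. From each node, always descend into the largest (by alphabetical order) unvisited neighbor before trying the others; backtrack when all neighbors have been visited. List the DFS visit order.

closet, vault, parlor, study, patio, cellar, terrace, nursery, porch, lobby, attic, gym, kitchen, hall, annex, library

Visit closet
closet → vault
vault → parlor
parlor → study
study → patio
patio → cellar
cellar → terrace
terrace → nursery
nursery → porch
porch → lobby
lobby → attic
attic → gym
gym → kitchen
kitchen → hall
hall → annex
porch → library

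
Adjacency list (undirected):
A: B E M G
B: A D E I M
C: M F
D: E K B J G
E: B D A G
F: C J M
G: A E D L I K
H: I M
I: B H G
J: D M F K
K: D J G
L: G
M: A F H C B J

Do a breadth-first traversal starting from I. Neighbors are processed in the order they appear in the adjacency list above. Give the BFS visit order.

I → B → H → G → A → D → E → M → L → K → J → F → C

Visit I; enqueue B, H, G → queue [B, H, G]
Visit B; enqueue A, D, E, M → queue [H, G, A, D, E, M]
Visit H → queue [G, A, D, E, M]
Visit G; enqueue L, K → queue [A, D, E, M, L, K]
Visit A → queue [D, E, M, L, K]
Visit D; enqueue J → queue [E, M, L, K, J]
Visit E → queue [M, L, K, J]
Visit M; enqueue F, C → queue [L, K, J, F, C]
Visit L → queue [K, J, F, C]
Visit K → queue [J, F, C]
Visit J → queue [F, C]
Visit F → queue [C]
Visit C → queue []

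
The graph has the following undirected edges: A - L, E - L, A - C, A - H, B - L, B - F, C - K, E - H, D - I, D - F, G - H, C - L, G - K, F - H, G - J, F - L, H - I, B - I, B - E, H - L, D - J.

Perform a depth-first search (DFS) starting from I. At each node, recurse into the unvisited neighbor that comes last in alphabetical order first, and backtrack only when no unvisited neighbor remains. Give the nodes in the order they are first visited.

I, H, L, F, D, J, G, K, C, A, B, E

Visit I
I → H
H → L
L → F
F → D
D → J
J → G
G → K
K → C
C → A
F → B
B → E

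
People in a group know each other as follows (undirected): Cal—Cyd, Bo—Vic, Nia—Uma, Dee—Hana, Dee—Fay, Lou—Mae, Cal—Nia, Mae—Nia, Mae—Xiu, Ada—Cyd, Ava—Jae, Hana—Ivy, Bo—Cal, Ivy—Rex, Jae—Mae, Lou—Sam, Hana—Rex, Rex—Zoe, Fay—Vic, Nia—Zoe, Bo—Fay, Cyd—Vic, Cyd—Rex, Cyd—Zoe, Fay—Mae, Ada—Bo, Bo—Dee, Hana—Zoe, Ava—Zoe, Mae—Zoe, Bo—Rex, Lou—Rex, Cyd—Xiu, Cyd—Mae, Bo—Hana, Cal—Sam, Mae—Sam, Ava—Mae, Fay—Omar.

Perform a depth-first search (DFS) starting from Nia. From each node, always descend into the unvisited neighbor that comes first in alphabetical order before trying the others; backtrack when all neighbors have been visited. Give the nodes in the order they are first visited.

Nia, Cal, Bo, Ada, Cyd, Mae, Ava, Jae, Zoe, Hana, Dee, Fay, Omar, Vic, Ivy, Rex, Lou, Sam, Xiu, Uma

Visit Nia
Nia → Cal
Cal → Bo
Bo → Ada
Ada → Cyd
Cyd → Mae
Mae → Ava
Ava → Jae
Ava → Zoe
Zoe → Hana
Hana → Dee
Dee → Fay
Fay → Omar
Fay → Vic
Hana → Ivy
Ivy → Rex
Rex → Lou
Lou → Sam
Mae → Xiu
Nia → Uma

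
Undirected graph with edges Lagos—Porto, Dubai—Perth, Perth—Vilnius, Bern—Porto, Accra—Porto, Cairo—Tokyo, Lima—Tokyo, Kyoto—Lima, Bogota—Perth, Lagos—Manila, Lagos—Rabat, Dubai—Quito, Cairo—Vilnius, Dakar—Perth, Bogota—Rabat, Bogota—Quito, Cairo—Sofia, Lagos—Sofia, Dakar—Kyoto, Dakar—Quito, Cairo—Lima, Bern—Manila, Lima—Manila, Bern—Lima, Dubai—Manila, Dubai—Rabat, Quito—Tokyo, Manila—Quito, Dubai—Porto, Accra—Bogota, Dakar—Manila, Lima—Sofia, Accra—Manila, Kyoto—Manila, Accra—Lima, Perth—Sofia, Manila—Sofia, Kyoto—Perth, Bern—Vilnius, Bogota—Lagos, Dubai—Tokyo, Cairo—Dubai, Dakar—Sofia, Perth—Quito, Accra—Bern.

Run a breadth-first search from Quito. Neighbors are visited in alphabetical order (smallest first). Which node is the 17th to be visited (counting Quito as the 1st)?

Vilnius

Visit Quito; enqueue Bogota, Dakar, Dubai, Manila, Perth, Tokyo → queue [Bogota, Dakar, Dubai, Manila, Perth, Tokyo]
Visit Bogota; enqueue Accra, Lagos, Rabat → queue [Dakar, Dubai, Manila, Perth, Tokyo, Accra, Lagos, Rabat]
Visit Dakar; enqueue Kyoto, Sofia → queue [Dubai, Manila, Perth, Tokyo, Accra, Lagos, Rabat, Kyoto, Sofia]
Visit Dubai; enqueue Cairo, Porto → queue [Manila, Perth, Tokyo, Accra, Lagos, Rabat, Kyoto, Sofia, Cairo, Porto]
Visit Manila; enqueue Bern, Lima → queue [Perth, Tokyo, Accra, Lagos, Rabat, Kyoto, Sofia, Cairo, Porto, Bern, Lima]
Visit Perth; enqueue Vilnius → queue [Tokyo, Accra, Lagos, Rabat, Kyoto, Sofia, Cairo, Porto, Bern, Lima, Vilnius]
Visit Tokyo → queue [Accra, Lagos, Rabat, Kyoto, Sofia, Cairo, Porto, Bern, Lima, Vilnius]
Visit Accra → queue [Lagos, Rabat, Kyoto, Sofia, Cairo, Porto, Bern, Lima, Vilnius]
Visit Lagos → queue [Rabat, Kyoto, Sofia, Cairo, Porto, Bern, Lima, Vilnius]
Visit Rabat → queue [Kyoto, Sofia, Cairo, Porto, Bern, Lima, Vilnius]
Visit Kyoto → queue [Sofia, Cairo, Porto, Bern, Lima, Vilnius]
Visit Sofia → queue [Cairo, Porto, Bern, Lima, Vilnius]
Visit Cairo → queue [Porto, Bern, Lima, Vilnius]
Visit Porto → queue [Bern, Lima, Vilnius]
Visit Bern → queue [Lima, Vilnius]
Visit Lima → queue [Vilnius]
Visit Vilnius → queue []

Visit order: Quito, Bogota, Dakar, Dubai, Manila, Perth, Tokyo, Accra, Lagos, Rabat, Kyoto, Sofia, Cairo, Porto, Bern, Lima, Vilnius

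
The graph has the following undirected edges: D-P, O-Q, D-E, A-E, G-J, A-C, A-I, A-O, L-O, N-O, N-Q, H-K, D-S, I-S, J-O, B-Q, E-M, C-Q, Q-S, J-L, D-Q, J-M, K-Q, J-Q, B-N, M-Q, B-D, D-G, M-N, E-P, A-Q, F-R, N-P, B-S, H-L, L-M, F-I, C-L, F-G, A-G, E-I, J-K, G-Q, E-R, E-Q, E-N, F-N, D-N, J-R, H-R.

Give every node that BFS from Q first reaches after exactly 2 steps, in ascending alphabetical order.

F, H, I, L, P, R

Level 0: Q
Level 1: A, B, C, D, E, G, J, K, M, N, O, S
Level 2: F, H, I, L, P, R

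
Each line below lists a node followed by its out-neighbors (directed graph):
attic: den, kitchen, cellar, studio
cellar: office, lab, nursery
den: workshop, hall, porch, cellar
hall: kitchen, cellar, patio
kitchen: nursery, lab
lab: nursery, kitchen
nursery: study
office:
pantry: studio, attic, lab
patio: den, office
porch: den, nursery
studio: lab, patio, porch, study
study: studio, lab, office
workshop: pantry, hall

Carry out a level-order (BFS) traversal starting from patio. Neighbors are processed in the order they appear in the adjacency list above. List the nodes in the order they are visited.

Visit patio; enqueue den, office → queue [den, office]
Visit den; enqueue workshop, hall, porch, cellar → queue [office, workshop, hall, porch, cellar]
Visit office → queue [workshop, hall, porch, cellar]
Visit workshop; enqueue pantry → queue [hall, porch, cellar, pantry]
Visit hall; enqueue kitchen → queue [porch, cellar, pantry, kitchen]
Visit porch; enqueue nursery → queue [cellar, pantry, kitchen, nursery]
Visit cellar; enqueue lab → queue [pantry, kitchen, nursery, lab]
Visit pantry; enqueue studio, attic → queue [kitchen, nursery, lab, studio, attic]
Visit kitchen → queue [nursery, lab, studio, attic]
Visit nursery; enqueue study → queue [lab, studio, attic, study]
Visit lab → queue [studio, attic, study]
Visit studio → queue [attic, study]
Visit attic → queue [study]
Visit study → queue []

patio, den, office, workshop, hall, porch, cellar, pantry, kitchen, nursery, lab, studio, attic, study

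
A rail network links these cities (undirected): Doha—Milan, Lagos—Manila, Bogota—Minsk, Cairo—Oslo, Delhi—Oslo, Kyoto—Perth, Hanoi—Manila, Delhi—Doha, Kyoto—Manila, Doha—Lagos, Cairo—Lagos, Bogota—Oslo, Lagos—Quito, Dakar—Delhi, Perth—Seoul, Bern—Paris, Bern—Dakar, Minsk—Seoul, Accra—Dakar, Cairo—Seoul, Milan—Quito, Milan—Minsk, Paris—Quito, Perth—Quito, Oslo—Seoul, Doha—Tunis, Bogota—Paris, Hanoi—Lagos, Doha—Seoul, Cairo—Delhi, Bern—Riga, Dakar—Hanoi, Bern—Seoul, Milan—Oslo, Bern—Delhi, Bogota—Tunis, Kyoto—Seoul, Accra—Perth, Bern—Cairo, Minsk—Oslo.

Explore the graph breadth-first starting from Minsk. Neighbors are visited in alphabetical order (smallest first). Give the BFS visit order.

Visit Minsk; enqueue Bogota, Milan, Oslo, Seoul → queue [Bogota, Milan, Oslo, Seoul]
Visit Bogota; enqueue Paris, Tunis → queue [Milan, Oslo, Seoul, Paris, Tunis]
Visit Milan; enqueue Doha, Quito → queue [Oslo, Seoul, Paris, Tunis, Doha, Quito]
Visit Oslo; enqueue Cairo, Delhi → queue [Seoul, Paris, Tunis, Doha, Quito, Cairo, Delhi]
Visit Seoul; enqueue Bern, Kyoto, Perth → queue [Paris, Tunis, Doha, Quito, Cairo, Delhi, Bern, Kyoto, Perth]
Visit Paris → queue [Tunis, Doha, Quito, Cairo, Delhi, Bern, Kyoto, Perth]
Visit Tunis → queue [Doha, Quito, Cairo, Delhi, Bern, Kyoto, Perth]
Visit Doha; enqueue Lagos → queue [Quito, Cairo, Delhi, Bern, Kyoto, Perth, Lagos]
Visit Quito → queue [Cairo, Delhi, Bern, Kyoto, Perth, Lagos]
Visit Cairo → queue [Delhi, Bern, Kyoto, Perth, Lagos]
Visit Delhi; enqueue Dakar → queue [Bern, Kyoto, Perth, Lagos, Dakar]
Visit Bern; enqueue Riga → queue [Kyoto, Perth, Lagos, Dakar, Riga]
Visit Kyoto; enqueue Manila → queue [Perth, Lagos, Dakar, Riga, Manila]
Visit Perth; enqueue Accra → queue [Lagos, Dakar, Riga, Manila, Accra]
Visit Lagos; enqueue Hanoi → queue [Dakar, Riga, Manila, Accra, Hanoi]
Visit Dakar → queue [Riga, Manila, Accra, Hanoi]
Visit Riga → queue [Manila, Accra, Hanoi]
Visit Manila → queue [Accra, Hanoi]
Visit Accra → queue [Hanoi]
Visit Hanoi → queue []

Minsk Bogota Milan Oslo Seoul Paris Tunis Doha Quito Cairo Delhi Bern Kyoto Perth Lagos Dakar Riga Manila Accra Hanoi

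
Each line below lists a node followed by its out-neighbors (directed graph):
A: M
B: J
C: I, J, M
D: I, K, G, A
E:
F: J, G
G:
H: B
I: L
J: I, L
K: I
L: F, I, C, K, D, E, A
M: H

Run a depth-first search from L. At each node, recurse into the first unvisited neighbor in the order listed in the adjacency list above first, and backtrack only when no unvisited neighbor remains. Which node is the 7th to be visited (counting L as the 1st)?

M

Visit L
L → F
F → J
J → I
F → G
L → C
C → M
M → H
H → B
L → K
L → D
D → A
L → E

Visit order: L, F, J, I, G, C, M, H, B, K, D, A, E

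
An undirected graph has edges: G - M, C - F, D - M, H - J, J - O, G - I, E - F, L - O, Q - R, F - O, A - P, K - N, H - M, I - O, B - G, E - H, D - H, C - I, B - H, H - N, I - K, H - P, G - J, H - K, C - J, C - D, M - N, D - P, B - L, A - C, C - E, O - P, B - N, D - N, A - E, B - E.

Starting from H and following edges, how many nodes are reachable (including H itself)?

BFS from H visits: H, B, D, E, J, K, M, N, P, G, L, C, A, F, O, I
Reachable nodes: 16 of 18 total.

16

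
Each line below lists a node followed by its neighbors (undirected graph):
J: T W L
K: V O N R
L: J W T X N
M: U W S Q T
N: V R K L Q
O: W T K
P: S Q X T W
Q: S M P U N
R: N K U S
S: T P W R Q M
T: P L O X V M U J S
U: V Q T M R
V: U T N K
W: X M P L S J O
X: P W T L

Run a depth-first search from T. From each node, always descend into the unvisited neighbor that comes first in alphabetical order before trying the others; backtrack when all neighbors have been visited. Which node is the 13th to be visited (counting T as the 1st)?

U

Visit T
T → J
J → L
L → N
N → K
K → O
O → W
W → M
M → Q
Q → P
P → S
S → R
R → U
U → V
P → X

Visit order: T, J, L, N, K, O, W, M, Q, P, S, R, U, V, X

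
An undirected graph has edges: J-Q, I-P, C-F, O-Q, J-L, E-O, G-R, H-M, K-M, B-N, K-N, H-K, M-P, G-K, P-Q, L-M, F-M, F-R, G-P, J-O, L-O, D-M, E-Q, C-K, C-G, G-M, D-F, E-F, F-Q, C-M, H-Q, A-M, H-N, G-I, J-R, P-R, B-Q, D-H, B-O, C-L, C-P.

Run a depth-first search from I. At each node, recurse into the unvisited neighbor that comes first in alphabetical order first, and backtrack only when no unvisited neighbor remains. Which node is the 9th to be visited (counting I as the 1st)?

A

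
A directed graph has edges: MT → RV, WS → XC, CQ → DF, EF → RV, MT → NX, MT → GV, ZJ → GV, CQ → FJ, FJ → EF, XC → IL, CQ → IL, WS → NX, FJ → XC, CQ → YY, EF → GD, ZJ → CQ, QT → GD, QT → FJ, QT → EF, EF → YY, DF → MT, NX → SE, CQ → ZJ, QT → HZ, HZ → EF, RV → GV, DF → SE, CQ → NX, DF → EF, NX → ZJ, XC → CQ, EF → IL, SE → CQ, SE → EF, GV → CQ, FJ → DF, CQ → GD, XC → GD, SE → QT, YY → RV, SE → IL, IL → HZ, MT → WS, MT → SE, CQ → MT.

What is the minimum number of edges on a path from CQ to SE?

Level 0: CQ
Level 1: DF, FJ, GD, IL, MT, NX, YY, ZJ
Level 2: EF, GV, HZ, RV, SE, WS, XC
Level 3: QT
SE first appears at level 2.

2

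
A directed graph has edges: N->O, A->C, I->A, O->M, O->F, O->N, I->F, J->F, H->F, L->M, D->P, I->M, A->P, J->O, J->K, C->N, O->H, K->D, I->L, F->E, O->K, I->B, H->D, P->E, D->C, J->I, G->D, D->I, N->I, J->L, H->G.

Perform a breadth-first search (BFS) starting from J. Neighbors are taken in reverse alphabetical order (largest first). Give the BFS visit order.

Visit J; enqueue O, L, K, I, F → queue [O, L, K, I, F]
Visit O; enqueue N, M, H → queue [L, K, I, F, N, M, H]
Visit L → queue [K, I, F, N, M, H]
Visit K; enqueue D → queue [I, F, N, M, H, D]
Visit I; enqueue B, A → queue [F, N, M, H, D, B, A]
Visit F; enqueue E → queue [N, M, H, D, B, A, E]
Visit N → queue [M, H, D, B, A, E]
Visit M → queue [H, D, B, A, E]
Visit H; enqueue G → queue [D, B, A, E, G]
Visit D; enqueue P, C → queue [B, A, E, G, P, C]
Visit B → queue [A, E, G, P, C]
Visit A → queue [E, G, P, C]
Visit E → queue [G, P, C]
Visit G → queue [P, C]
Visit P → queue [C]
Visit C → queue []

J -> O -> L -> K -> I -> F -> N -> M -> H -> D -> B -> A -> E -> G -> P -> C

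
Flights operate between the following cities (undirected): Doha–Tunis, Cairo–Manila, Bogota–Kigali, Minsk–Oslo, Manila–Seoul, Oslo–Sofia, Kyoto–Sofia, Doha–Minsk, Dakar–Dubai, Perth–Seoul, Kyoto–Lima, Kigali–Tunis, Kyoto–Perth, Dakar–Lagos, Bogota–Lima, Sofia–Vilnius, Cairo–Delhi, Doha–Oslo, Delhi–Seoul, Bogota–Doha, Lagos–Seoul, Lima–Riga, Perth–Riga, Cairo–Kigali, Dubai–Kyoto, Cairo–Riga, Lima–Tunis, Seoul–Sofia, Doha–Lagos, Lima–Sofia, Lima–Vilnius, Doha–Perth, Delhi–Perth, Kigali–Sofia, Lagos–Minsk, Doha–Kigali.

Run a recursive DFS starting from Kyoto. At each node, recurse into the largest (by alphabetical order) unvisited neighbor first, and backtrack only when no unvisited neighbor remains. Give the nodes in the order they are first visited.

Kyoto Sofia Vilnius Lima Tunis Kigali Doha Perth Seoul Manila Cairo Riga Delhi Lagos Minsk Oslo Dakar Dubai Bogota

Visit Kyoto
Kyoto → Sofia
Sofia → Vilnius
Vilnius → Lima
Lima → Tunis
Tunis → Kigali
Kigali → Doha
Doha → Perth
Perth → Seoul
Seoul → Manila
Manila → Cairo
Cairo → Riga
Cairo → Delhi
Seoul → Lagos
Lagos → Minsk
Minsk → Oslo
Lagos → Dakar
Dakar → Dubai
Doha → Bogota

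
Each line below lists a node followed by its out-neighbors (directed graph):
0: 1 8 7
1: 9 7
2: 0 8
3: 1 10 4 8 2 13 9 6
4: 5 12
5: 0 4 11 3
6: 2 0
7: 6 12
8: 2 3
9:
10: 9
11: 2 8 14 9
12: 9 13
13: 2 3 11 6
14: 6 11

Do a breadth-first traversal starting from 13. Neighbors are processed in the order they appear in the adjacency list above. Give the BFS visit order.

13 2 3 11 6 0 8 1 10 4 9 14 7 5 12

Visit 13; enqueue 2, 3, 11, 6 → queue [2, 3, 11, 6]
Visit 2; enqueue 0, 8 → queue [3, 11, 6, 0, 8]
Visit 3; enqueue 1, 10, 4, 9 → queue [11, 6, 0, 8, 1, 10, 4, 9]
Visit 11; enqueue 14 → queue [6, 0, 8, 1, 10, 4, 9, 14]
Visit 6 → queue [0, 8, 1, 10, 4, 9, 14]
Visit 0; enqueue 7 → queue [8, 1, 10, 4, 9, 14, 7]
Visit 8 → queue [1, 10, 4, 9, 14, 7]
Visit 1 → queue [10, 4, 9, 14, 7]
Visit 10 → queue [4, 9, 14, 7]
Visit 4; enqueue 5, 12 → queue [9, 14, 7, 5, 12]
Visit 9 → queue [14, 7, 5, 12]
Visit 14 → queue [7, 5, 12]
Visit 7 → queue [5, 12]
Visit 5 → queue [12]
Visit 12 → queue []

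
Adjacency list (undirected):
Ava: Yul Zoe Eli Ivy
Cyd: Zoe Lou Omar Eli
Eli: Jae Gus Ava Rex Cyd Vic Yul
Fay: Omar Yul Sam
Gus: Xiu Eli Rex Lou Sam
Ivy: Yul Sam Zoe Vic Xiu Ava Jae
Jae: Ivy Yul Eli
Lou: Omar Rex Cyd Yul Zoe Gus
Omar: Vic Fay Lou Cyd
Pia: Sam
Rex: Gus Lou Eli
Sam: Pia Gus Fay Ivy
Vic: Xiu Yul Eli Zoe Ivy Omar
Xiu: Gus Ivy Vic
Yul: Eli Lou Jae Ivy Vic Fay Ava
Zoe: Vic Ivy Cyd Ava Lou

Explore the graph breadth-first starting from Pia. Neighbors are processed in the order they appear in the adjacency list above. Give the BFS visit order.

Pia, Sam, Gus, Fay, Ivy, Xiu, Eli, Rex, Lou, Omar, Yul, Zoe, Vic, Ava, Jae, Cyd

Visit Pia; enqueue Sam → queue [Sam]
Visit Sam; enqueue Gus, Fay, Ivy → queue [Gus, Fay, Ivy]
Visit Gus; enqueue Xiu, Eli, Rex, Lou → queue [Fay, Ivy, Xiu, Eli, Rex, Lou]
Visit Fay; enqueue Omar, Yul → queue [Ivy, Xiu, Eli, Rex, Lou, Omar, Yul]
Visit Ivy; enqueue Zoe, Vic, Ava, Jae → queue [Xiu, Eli, Rex, Lou, Omar, Yul, Zoe, Vic, Ava, Jae]
Visit Xiu → queue [Eli, Rex, Lou, Omar, Yul, Zoe, Vic, Ava, Jae]
Visit Eli; enqueue Cyd → queue [Rex, Lou, Omar, Yul, Zoe, Vic, Ava, Jae, Cyd]
Visit Rex → queue [Lou, Omar, Yul, Zoe, Vic, Ava, Jae, Cyd]
Visit Lou → queue [Omar, Yul, Zoe, Vic, Ava, Jae, Cyd]
Visit Omar → queue [Yul, Zoe, Vic, Ava, Jae, Cyd]
Visit Yul → queue [Zoe, Vic, Ava, Jae, Cyd]
Visit Zoe → queue [Vic, Ava, Jae, Cyd]
Visit Vic → queue [Ava, Jae, Cyd]
Visit Ava → queue [Jae, Cyd]
Visit Jae → queue [Cyd]
Visit Cyd → queue []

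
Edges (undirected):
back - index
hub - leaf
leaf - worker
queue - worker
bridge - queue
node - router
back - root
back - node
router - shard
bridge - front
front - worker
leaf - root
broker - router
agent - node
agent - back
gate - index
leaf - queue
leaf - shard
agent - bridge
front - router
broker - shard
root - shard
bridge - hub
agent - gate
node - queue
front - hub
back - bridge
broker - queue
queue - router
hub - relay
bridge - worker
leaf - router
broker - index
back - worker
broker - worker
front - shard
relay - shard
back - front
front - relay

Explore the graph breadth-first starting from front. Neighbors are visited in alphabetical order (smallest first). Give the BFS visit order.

front, back, bridge, hub, relay, router, shard, worker, agent, index, node, root, queue, leaf, broker, gate

Visit front; enqueue back, bridge, hub, relay, router, shard, worker → queue [back, bridge, hub, relay, router, shard, worker]
Visit back; enqueue agent, index, node, root → queue [bridge, hub, relay, router, shard, worker, agent, index, node, root]
Visit bridge; enqueue queue → queue [hub, relay, router, shard, worker, agent, index, node, root, queue]
Visit hub; enqueue leaf → queue [relay, router, shard, worker, agent, index, node, root, queue, leaf]
Visit relay → queue [router, shard, worker, agent, index, node, root, queue, leaf]
Visit router; enqueue broker → queue [shard, worker, agent, index, node, root, queue, leaf, broker]
Visit shard → queue [worker, agent, index, node, root, queue, leaf, broker]
Visit worker → queue [agent, index, node, root, queue, leaf, broker]
Visit agent; enqueue gate → queue [index, node, root, queue, leaf, broker, gate]
Visit index → queue [node, root, queue, leaf, broker, gate]
Visit node → queue [root, queue, leaf, broker, gate]
Visit root → queue [queue, leaf, broker, gate]
Visit queue → queue [leaf, broker, gate]
Visit leaf → queue [broker, gate]
Visit broker → queue [gate]
Visit gate → queue []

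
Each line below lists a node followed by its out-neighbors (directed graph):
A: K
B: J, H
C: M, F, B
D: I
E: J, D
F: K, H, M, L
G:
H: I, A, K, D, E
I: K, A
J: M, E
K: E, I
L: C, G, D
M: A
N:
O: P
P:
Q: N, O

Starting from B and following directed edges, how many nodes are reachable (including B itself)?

BFS from B visits: B, J, H, M, E, K, I, D, A
Reachable nodes: 9 of 17 total.

9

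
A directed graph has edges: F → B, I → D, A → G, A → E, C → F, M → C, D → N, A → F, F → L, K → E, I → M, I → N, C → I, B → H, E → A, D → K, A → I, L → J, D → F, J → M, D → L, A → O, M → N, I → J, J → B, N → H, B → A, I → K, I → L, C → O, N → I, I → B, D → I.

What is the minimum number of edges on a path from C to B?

Level 0: C
Level 1: F, I, O
Level 2: B, D, J, K, L, M, N
Level 3: A, E, H
Level 4: G
B first appears at level 2.

2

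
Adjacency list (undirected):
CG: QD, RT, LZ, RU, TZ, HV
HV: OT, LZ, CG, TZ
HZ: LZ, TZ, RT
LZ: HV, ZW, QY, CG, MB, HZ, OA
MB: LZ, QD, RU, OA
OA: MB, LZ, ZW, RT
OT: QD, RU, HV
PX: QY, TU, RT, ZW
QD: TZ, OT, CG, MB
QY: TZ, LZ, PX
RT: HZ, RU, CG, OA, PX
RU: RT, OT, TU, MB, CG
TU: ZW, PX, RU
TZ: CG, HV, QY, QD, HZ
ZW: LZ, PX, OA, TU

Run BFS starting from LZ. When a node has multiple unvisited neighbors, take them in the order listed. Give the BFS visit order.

LZ, HV, ZW, QY, CG, MB, HZ, OA, OT, TZ, PX, TU, QD, RT, RU

Visit LZ; enqueue HV, ZW, QY, CG, MB, HZ, OA → queue [HV, ZW, QY, CG, MB, HZ, OA]
Visit HV; enqueue OT, TZ → queue [ZW, QY, CG, MB, HZ, OA, OT, TZ]
Visit ZW; enqueue PX, TU → queue [QY, CG, MB, HZ, OA, OT, TZ, PX, TU]
Visit QY → queue [CG, MB, HZ, OA, OT, TZ, PX, TU]
Visit CG; enqueue QD, RT, RU → queue [MB, HZ, OA, OT, TZ, PX, TU, QD, RT, RU]
Visit MB → queue [HZ, OA, OT, TZ, PX, TU, QD, RT, RU]
Visit HZ → queue [OA, OT, TZ, PX, TU, QD, RT, RU]
Visit OA → queue [OT, TZ, PX, TU, QD, RT, RU]
Visit OT → queue [TZ, PX, TU, QD, RT, RU]
Visit TZ → queue [PX, TU, QD, RT, RU]
Visit PX → queue [TU, QD, RT, RU]
Visit TU → queue [QD, RT, RU]
Visit QD → queue [RT, RU]
Visit RT → queue [RU]
Visit RU → queue []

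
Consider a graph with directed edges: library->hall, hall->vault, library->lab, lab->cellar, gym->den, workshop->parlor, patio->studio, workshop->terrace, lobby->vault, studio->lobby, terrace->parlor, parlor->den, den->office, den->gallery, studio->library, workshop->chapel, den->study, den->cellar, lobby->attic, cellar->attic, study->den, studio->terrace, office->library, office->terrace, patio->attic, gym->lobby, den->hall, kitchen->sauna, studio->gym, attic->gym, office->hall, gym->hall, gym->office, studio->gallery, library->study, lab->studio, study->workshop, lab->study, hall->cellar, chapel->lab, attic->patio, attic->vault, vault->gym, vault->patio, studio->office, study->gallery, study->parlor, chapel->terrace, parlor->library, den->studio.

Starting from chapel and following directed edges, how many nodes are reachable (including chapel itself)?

BFS from chapel visits: chapel, terrace, lab, parlor, study, studio, cellar, library, den, workshop, gallery, office, lobby, gym, attic, hall, vault, patio
Reachable nodes: 18 of 20 total.

18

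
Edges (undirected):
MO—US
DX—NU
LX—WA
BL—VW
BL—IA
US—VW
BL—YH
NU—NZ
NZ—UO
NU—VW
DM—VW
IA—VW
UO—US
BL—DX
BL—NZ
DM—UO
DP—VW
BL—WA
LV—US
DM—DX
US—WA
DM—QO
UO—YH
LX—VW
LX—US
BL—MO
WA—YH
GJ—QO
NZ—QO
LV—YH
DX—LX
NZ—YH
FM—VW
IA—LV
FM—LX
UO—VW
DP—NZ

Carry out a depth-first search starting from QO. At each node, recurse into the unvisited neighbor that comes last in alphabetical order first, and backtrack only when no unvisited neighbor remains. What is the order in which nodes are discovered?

Visit QO
QO → NZ
NZ → YH
YH → WA
WA → US
US → VW
VW → UO
UO → DM
DM → DX
DX → NU
DX → LX
LX → FM
DX → BL
BL → MO
BL → IA
IA → LV
VW → DP
QO → GJ

QO -> NZ -> YH -> WA -> US -> VW -> UO -> DM -> DX -> NU -> LX -> FM -> BL -> MO -> IA -> LV -> DP -> GJ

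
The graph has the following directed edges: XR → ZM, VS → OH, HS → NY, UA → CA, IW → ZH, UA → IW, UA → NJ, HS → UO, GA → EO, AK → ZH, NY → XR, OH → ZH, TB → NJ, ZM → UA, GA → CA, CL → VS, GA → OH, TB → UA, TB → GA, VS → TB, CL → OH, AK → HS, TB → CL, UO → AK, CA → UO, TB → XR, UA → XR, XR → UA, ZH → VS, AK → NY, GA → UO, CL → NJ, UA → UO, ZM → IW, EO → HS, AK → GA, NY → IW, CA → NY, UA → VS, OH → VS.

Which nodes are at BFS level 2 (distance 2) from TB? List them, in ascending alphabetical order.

Level 0: TB
Level 1: CL, GA, NJ, UA, XR
Level 2: CA, EO, IW, OH, UO, VS, ZM
Level 3: AK, HS, NY, ZH

CA, EO, IW, OH, UO, VS, ZM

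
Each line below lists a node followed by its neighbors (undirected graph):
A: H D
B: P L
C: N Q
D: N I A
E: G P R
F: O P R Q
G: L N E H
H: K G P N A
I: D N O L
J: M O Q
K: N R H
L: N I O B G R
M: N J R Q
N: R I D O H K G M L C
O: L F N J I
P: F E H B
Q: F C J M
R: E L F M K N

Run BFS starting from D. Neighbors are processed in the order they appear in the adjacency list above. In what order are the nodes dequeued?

Visit D; enqueue N, I, A → queue [N, I, A]
Visit N; enqueue R, O, H, K, G, M, L, C → queue [I, A, R, O, H, K, G, M, L, C]
Visit I → queue [A, R, O, H, K, G, M, L, C]
Visit A → queue [R, O, H, K, G, M, L, C]
Visit R; enqueue E, F → queue [O, H, K, G, M, L, C, E, F]
Visit O; enqueue J → queue [H, K, G, M, L, C, E, F, J]
Visit H; enqueue P → queue [K, G, M, L, C, E, F, J, P]
Visit K → queue [G, M, L, C, E, F, J, P]
Visit G → queue [M, L, C, E, F, J, P]
Visit M; enqueue Q → queue [L, C, E, F, J, P, Q]
Visit L; enqueue B → queue [C, E, F, J, P, Q, B]
Visit C → queue [E, F, J, P, Q, B]
Visit E → queue [F, J, P, Q, B]
Visit F → queue [J, P, Q, B]
Visit J → queue [P, Q, B]
Visit P → queue [Q, B]
Visit Q → queue [B]
Visit B → queue []

D N I A R O H K G M L C E F J P Q B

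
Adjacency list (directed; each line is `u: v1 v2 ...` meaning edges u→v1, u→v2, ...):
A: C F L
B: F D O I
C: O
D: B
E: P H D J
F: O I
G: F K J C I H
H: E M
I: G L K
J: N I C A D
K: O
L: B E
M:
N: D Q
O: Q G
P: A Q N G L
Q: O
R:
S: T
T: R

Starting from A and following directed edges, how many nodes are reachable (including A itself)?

17

BFS from A visits: A, C, F, L, O, I, B, E, Q, G, K, D, P, H, J, N, M
Reachable nodes: 17 of 20 total.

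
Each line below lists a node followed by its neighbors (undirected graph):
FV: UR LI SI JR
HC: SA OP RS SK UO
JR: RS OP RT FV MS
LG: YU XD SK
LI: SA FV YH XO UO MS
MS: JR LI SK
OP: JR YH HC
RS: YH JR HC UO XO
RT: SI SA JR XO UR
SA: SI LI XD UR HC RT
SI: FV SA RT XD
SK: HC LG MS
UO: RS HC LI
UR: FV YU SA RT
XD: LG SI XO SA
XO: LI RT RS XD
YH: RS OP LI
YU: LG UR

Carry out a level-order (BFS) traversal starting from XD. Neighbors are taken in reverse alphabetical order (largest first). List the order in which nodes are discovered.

Visit XD; enqueue XO, SI, SA, LG → queue [XO, SI, SA, LG]
Visit XO; enqueue RT, RS, LI → queue [SI, SA, LG, RT, RS, LI]
Visit SI; enqueue FV → queue [SA, LG, RT, RS, LI, FV]
Visit SA; enqueue UR, HC → queue [LG, RT, RS, LI, FV, UR, HC]
Visit LG; enqueue YU, SK → queue [RT, RS, LI, FV, UR, HC, YU, SK]
Visit RT; enqueue JR → queue [RS, LI, FV, UR, HC, YU, SK, JR]
Visit RS; enqueue YH, UO → queue [LI, FV, UR, HC, YU, SK, JR, YH, UO]
Visit LI; enqueue MS → queue [FV, UR, HC, YU, SK, JR, YH, UO, MS]
Visit FV → queue [UR, HC, YU, SK, JR, YH, UO, MS]
Visit UR → queue [HC, YU, SK, JR, YH, UO, MS]
Visit HC; enqueue OP → queue [YU, SK, JR, YH, UO, MS, OP]
Visit YU → queue [SK, JR, YH, UO, MS, OP]
Visit SK → queue [JR, YH, UO, MS, OP]
Visit JR → queue [YH, UO, MS, OP]
Visit YH → queue [UO, MS, OP]
Visit UO → queue [MS, OP]
Visit MS → queue [OP]
Visit OP → queue []

XD, XO, SI, SA, LG, RT, RS, LI, FV, UR, HC, YU, SK, JR, YH, UO, MS, OP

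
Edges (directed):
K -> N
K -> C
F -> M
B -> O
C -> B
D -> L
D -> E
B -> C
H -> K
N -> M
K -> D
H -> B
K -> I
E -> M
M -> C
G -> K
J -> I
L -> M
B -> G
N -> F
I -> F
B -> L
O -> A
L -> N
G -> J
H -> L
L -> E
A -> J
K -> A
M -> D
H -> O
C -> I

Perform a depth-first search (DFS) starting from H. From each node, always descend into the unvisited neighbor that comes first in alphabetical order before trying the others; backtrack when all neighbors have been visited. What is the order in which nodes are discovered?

H -> B -> C -> I -> F -> M -> D -> E -> L -> N -> G -> J -> K -> A -> O

Visit H
H → B
B → C
C → I
I → F
F → M
M → D
D → E
D → L
L → N
B → G
G → J
G → K
K → A
B → O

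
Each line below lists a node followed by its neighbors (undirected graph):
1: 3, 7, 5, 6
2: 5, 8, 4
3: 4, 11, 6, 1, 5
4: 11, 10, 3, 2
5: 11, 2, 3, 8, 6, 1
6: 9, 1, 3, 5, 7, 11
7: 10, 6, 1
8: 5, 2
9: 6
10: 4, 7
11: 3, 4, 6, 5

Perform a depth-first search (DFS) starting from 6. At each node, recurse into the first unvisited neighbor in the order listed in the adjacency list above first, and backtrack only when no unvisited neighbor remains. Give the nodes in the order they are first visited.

6 -> 9 -> 1 -> 3 -> 4 -> 11 -> 5 -> 2 -> 8 -> 10 -> 7

Visit 6
6 → 9
6 → 1
1 → 3
3 → 4
4 → 11
11 → 5
5 → 2
2 → 8
4 → 10
10 → 7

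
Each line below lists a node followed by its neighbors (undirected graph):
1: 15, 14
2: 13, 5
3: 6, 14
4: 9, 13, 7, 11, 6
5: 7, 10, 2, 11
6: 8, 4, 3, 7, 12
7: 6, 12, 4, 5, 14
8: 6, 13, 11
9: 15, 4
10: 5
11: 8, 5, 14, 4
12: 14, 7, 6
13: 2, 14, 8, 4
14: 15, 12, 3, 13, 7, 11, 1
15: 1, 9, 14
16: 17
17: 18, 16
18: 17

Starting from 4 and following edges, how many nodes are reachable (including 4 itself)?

BFS from 4 visits: 4, 13, 11, 9, 7, 6, 14, 8, 2, 5, 15, 12, 3, 1, 10
Reachable nodes: 15 of 18 total.

15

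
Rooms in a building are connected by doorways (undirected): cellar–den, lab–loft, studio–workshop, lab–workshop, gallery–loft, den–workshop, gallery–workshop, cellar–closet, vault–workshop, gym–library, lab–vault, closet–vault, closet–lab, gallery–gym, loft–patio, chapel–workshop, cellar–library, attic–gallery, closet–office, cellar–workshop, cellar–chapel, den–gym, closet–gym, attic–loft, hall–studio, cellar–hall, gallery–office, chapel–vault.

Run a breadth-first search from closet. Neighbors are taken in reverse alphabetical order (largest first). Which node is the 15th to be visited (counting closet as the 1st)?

attic

Visit closet; enqueue vault, office, lab, gym, cellar → queue [vault, office, lab, gym, cellar]
Visit vault; enqueue workshop, chapel → queue [office, lab, gym, cellar, workshop, chapel]
Visit office; enqueue gallery → queue [lab, gym, cellar, workshop, chapel, gallery]
Visit lab; enqueue loft → queue [gym, cellar, workshop, chapel, gallery, loft]
Visit gym; enqueue library, den → queue [cellar, workshop, chapel, gallery, loft, library, den]
Visit cellar; enqueue hall → queue [workshop, chapel, gallery, loft, library, den, hall]
Visit workshop; enqueue studio → queue [chapel, gallery, loft, library, den, hall, studio]
Visit chapel → queue [gallery, loft, library, den, hall, studio]
Visit gallery; enqueue attic → queue [loft, library, den, hall, studio, attic]
Visit loft; enqueue patio → queue [library, den, hall, studio, attic, patio]
Visit library → queue [den, hall, studio, attic, patio]
Visit den → queue [hall, studio, attic, patio]
Visit hall → queue [studio, attic, patio]
Visit studio → queue [attic, patio]
Visit attic → queue [patio]
Visit patio → queue []

Visit order: closet, vault, office, lab, gym, cellar, workshop, chapel, gallery, loft, library, den, hall, studio, attic, patio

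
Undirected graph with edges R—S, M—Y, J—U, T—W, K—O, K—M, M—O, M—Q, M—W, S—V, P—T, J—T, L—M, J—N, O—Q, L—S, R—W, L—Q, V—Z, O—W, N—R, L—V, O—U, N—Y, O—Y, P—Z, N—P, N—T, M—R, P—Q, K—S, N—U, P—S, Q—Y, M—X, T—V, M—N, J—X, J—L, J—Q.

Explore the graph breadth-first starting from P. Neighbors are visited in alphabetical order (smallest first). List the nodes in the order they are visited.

Visit P; enqueue N, Q, S, T, Z → queue [N, Q, S, T, Z]
Visit N; enqueue J, M, R, U, Y → queue [Q, S, T, Z, J, M, R, U, Y]
Visit Q; enqueue L, O → queue [S, T, Z, J, M, R, U, Y, L, O]
Visit S; enqueue K, V → queue [T, Z, J, M, R, U, Y, L, O, K, V]
Visit T; enqueue W → queue [Z, J, M, R, U, Y, L, O, K, V, W]
Visit Z → queue [J, M, R, U, Y, L, O, K, V, W]
Visit J; enqueue X → queue [M, R, U, Y, L, O, K, V, W, X]
Visit M → queue [R, U, Y, L, O, K, V, W, X]
Visit R → queue [U, Y, L, O, K, V, W, X]
Visit U → queue [Y, L, O, K, V, W, X]
Visit Y → queue [L, O, K, V, W, X]
Visit L → queue [O, K, V, W, X]
Visit O → queue [K, V, W, X]
Visit K → queue [V, W, X]
Visit V → queue [W, X]
Visit W → queue [X]
Visit X → queue []

P N Q S T Z J M R U Y L O K V W X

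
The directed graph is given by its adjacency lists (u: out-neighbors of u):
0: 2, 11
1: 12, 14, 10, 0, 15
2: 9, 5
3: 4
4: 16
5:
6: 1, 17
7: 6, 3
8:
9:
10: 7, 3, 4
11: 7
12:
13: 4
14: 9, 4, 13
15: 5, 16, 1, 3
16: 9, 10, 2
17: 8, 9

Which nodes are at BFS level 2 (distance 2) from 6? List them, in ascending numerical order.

Level 0: 6
Level 1: 1, 17
Level 2: 0, 8, 9, 10, 12, 14, 15
Level 3: 2, 3, 4, 5, 7, 11, 13, 16

0, 8, 9, 10, 12, 14, 15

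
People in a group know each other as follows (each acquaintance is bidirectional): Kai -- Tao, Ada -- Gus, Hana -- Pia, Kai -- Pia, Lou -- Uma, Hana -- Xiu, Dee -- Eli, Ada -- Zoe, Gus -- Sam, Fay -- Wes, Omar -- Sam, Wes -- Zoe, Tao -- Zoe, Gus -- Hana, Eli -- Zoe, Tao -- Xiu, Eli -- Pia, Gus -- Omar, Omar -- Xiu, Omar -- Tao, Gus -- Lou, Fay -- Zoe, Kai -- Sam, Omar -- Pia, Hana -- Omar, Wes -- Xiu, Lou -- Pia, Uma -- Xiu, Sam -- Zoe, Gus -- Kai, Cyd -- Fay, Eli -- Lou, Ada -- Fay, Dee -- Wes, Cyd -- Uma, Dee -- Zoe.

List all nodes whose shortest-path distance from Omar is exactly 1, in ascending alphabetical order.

Level 0: Omar
Level 1: Gus, Hana, Pia, Sam, Tao, Xiu
Level 2: Ada, Eli, Kai, Lou, Uma, Wes, Zoe
Level 3: Cyd, Dee, Fay

Gus, Hana, Pia, Sam, Tao, Xiu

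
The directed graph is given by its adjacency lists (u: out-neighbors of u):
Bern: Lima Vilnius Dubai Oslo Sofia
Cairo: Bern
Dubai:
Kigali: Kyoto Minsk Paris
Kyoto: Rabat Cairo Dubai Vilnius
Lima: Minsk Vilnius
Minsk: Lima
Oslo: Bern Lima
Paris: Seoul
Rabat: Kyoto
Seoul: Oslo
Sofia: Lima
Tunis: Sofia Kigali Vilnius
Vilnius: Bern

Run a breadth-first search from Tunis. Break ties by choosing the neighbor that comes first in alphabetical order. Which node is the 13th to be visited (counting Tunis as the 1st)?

Seoul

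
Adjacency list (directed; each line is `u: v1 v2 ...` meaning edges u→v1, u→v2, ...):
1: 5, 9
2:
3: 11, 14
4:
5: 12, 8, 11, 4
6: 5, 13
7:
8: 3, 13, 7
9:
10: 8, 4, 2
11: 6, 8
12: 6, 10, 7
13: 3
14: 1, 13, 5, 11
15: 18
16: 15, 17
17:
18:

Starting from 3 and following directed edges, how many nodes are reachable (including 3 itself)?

BFS from 3 visits: 3, 11, 14, 6, 8, 1, 13, 5, 7, 9, 12, 4, 10, 2
Reachable nodes: 14 of 18 total.

14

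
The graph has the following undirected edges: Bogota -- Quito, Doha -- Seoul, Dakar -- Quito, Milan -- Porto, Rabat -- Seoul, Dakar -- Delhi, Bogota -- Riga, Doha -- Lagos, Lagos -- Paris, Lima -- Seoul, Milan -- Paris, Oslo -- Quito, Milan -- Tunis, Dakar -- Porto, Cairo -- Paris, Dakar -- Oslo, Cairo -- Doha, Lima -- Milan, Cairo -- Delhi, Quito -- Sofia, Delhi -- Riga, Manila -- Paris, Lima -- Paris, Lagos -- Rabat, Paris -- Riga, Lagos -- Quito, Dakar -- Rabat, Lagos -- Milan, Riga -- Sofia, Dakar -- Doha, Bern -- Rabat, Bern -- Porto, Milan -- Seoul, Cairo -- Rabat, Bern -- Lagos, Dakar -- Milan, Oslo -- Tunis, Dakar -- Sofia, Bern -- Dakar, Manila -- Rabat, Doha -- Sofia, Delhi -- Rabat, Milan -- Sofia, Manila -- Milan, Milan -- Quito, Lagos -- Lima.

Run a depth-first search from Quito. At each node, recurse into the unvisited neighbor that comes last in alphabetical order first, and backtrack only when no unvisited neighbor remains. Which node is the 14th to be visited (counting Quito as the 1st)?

Cairo

Visit Quito
Quito → Sofia
Sofia → Riga
Riga → Paris
Paris → Milan
Milan → Tunis
Tunis → Oslo
Oslo → Dakar
Dakar → Rabat
Rabat → Seoul
Seoul → Lima
Lima → Lagos
Lagos → Doha
Doha → Cairo
Cairo → Delhi
Lagos → Bern
Bern → Porto
Rabat → Manila
Riga → Bogota

Visit order: Quito, Sofia, Riga, Paris, Milan, Tunis, Oslo, Dakar, Rabat, Seoul, Lima, Lagos, Doha, Cairo, Delhi, Bern, Porto, Manila, Bogota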